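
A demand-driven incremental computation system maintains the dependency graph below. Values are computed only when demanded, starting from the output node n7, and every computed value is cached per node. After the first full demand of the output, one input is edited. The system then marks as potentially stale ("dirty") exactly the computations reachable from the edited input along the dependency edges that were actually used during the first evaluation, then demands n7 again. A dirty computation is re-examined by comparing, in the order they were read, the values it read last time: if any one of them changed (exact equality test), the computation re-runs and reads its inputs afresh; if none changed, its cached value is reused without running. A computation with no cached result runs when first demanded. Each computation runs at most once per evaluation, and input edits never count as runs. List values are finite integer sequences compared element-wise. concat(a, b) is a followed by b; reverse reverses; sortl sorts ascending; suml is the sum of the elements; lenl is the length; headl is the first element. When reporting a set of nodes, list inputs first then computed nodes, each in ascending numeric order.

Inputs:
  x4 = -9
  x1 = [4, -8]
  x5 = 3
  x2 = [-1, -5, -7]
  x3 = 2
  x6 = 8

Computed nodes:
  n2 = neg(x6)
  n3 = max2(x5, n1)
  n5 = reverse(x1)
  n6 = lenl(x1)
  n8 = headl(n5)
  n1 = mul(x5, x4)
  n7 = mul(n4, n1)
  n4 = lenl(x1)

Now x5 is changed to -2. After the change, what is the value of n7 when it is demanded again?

First evaluation (everything demanded from the output):
  n1 = mul(3, -9) = -27
  n4 = lenl([4, -8]) = 2
  n7 = mul(2, -27) = -54

Propagation after the edit:
  n1: runs — x5 3->-2; result 18.
  n7: runs — n1 -27->18; result 36.

New value of n7: 36.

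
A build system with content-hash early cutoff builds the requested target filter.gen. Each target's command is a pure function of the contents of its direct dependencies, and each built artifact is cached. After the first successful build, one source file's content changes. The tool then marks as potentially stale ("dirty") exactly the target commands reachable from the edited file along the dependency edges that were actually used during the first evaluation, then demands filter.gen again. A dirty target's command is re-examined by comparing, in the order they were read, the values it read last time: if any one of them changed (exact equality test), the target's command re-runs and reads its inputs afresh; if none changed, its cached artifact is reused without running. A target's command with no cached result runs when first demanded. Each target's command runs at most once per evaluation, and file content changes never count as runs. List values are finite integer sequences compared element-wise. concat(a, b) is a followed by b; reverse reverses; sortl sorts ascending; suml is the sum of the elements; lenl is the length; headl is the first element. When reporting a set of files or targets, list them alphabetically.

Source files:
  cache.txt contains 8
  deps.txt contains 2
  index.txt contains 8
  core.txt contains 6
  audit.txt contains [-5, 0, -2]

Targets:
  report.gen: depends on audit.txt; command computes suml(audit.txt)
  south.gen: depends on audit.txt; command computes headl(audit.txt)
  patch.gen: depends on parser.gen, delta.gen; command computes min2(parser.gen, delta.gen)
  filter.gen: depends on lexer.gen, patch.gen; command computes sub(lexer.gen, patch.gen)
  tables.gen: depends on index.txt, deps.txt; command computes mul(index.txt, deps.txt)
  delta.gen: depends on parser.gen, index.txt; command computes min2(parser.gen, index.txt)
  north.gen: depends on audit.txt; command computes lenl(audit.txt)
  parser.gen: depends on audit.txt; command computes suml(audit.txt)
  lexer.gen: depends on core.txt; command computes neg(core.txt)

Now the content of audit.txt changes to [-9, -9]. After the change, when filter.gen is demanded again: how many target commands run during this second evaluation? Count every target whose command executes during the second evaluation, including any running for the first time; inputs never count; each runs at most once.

First evaluation (everything demanded from the output):
  lexer.gen = neg(6) = -6
  parser.gen = suml([-5, 0, -2]) = -7
  delta.gen = min2(-7, 8) = -7
  patch.gen = min2(-7, -7) = -7
  filter.gen = sub(-6, -7) = 1

Propagation after the edit:
  parser.gen: runs — audit.txt [-5, 0, -2]->[-9, -9]; result -18.
  delta.gen: runs — parser.gen -7->-18; result -18.
  patch.gen: runs — parser.gen -7->-18; delta.gen -7->-18; result -18.
  filter.gen: runs — patch.gen -7->-18; result 12.

Target commands that run: delta.gen, filter.gen, parser.gen, patch.gen — 4 in total.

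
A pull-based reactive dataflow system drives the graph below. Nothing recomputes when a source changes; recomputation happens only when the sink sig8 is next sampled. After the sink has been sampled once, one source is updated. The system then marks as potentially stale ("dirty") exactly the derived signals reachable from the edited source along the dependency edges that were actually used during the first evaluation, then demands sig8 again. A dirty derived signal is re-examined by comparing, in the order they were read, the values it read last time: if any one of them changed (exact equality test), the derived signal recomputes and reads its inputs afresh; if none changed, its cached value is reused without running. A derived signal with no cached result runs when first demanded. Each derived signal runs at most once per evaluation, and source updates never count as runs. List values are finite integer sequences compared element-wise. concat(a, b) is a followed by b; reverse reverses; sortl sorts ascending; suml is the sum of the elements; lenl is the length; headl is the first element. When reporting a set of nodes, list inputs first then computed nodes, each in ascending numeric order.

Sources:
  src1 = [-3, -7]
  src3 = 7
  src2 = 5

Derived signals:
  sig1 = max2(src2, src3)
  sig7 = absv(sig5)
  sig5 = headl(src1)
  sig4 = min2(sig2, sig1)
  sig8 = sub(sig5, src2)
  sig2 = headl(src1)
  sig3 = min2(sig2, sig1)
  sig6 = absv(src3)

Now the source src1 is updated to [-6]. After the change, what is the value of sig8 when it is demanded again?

New value of sig8: -11.

First evaluation (everything demanded from the output):
  sig5 = headl([-3, -7]) = -3
  sig8 = sub(-3, 5) = -8

Propagation after the edit:
  sig5: runs — src1 [-3, -7]->[-6]; result -6.
  sig8: runs — sig5 -3->-6; result -11.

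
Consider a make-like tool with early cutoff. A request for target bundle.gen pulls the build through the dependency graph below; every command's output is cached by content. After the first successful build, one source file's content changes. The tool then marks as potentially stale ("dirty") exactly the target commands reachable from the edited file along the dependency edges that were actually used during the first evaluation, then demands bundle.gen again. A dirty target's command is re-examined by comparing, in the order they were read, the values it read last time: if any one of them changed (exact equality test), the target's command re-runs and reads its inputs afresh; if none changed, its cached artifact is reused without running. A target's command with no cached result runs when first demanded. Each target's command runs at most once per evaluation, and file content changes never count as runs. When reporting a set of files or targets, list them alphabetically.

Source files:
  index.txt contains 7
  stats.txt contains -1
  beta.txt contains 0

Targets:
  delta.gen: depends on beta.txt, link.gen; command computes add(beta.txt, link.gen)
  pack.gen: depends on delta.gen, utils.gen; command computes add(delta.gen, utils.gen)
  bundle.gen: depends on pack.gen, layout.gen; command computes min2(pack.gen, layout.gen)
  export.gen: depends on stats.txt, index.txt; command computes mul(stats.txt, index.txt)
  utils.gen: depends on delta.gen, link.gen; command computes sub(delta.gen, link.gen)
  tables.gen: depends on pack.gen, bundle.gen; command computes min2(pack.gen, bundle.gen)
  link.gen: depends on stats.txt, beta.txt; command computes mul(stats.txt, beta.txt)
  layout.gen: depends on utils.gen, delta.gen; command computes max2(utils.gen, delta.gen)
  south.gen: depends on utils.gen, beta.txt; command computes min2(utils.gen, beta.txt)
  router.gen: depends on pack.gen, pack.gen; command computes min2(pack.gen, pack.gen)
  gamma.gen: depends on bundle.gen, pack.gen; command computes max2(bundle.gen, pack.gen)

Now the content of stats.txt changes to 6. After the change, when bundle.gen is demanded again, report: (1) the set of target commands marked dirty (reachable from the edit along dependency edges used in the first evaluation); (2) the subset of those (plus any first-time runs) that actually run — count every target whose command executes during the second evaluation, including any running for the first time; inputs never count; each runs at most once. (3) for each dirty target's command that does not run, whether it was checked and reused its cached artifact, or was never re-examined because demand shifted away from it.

The edit dirties: bundle.gen, delta.gen, layout.gen, link.gen, pack.gen, utils.gen.
1 target commands run: link.gen.
Cache hits after checking: bundle.gen, delta.gen, layout.gen, pack.gen, utils.gen.
Note the absorption at link.gen: it re-runs yet its value is the same, leaving the output's value untouched.

First demand of the output computes:
  link.gen = mul(-1, 0) = 0
  delta.gen = add(0, 0) = 0
  utils.gen = sub(0, 0) = 0
  layout.gen = max2(0, 0) = 0
  pack.gen = add(0, 0) = 0
  bundle.gen = min2(0, 0) = 0

After the edit, cleaning proceeds:
  link.gen: a read changed (stats.txt -1->6) — executes, giving 0 — identical to its old value.
  delta.gen: dirty, but its reads are unchanged (beta.txt unchanged, link.gen unchanged); cached 0 stands.
  utils.gen: dirty, but its reads are unchanged (delta.gen unchanged, link.gen unchanged); cached 0 stands.
  layout.gen: dirty, but its reads are unchanged (utils.gen unchanged, delta.gen unchanged); cached 0 stands.
  pack.gen: dirty, but its reads are unchanged (delta.gen unchanged, utils.gen unchanged); cached 0 stands.
  bundle.gen: dirty, but its reads are unchanged (pack.gen unchanged, layout.gen unchanged); cached 0 stands.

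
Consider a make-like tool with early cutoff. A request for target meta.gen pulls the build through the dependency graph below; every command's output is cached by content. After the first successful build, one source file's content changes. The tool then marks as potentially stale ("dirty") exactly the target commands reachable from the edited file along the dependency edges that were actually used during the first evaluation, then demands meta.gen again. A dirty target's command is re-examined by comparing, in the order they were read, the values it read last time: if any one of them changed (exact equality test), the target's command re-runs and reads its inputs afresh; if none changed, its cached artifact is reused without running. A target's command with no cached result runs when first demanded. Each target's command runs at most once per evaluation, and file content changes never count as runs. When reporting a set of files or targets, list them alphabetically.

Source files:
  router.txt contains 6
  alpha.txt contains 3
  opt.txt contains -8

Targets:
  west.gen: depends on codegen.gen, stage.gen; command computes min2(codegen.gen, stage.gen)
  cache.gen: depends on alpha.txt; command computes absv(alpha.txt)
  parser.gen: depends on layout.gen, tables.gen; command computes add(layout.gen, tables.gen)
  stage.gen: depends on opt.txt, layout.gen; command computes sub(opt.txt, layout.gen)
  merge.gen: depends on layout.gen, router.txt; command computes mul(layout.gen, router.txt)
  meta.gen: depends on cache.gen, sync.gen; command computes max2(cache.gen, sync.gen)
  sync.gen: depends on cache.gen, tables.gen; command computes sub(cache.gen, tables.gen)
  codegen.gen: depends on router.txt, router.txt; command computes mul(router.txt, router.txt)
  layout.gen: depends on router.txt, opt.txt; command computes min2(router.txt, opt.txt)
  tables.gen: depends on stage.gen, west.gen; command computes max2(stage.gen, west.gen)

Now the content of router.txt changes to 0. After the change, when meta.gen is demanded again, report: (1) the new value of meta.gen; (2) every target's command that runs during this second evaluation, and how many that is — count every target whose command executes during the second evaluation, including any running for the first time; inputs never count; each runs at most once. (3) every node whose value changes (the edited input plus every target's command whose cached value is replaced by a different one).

Demanding meta.gen again yields 3.
3 target commands run: codegen.gen, layout.gen, west.gen.
The nodes whose values change: codegen.gen, router.txt.
Note where the cutoff bites: stage.gen is checked, finds nothing changed, and keeps its cache.

First demand of the output computes:
  cache.gen = absv(3) = 3
  codegen.gen = mul(6, 6) = 36
  layout.gen = min2(6, -8) = -8
  stage.gen = sub(-8, -8) = 0
  west.gen = min2(36, 0) = 0
  tables.gen = max2(0, 0) = 0
  sync.gen = sub(3, 0) = 3
  meta.gen = max2(3, 3) = 3

After the edit, cleaning proceeds:
  codegen.gen: a read changed (router.txt 6->0; router.txt 6->0) — executes, giving 0.
  layout.gen: a read changed (router.txt 6->0) — executes, giving -8 — identical to its old value.
  stage.gen: dirty, but its reads are unchanged (opt.txt unchanged, layout.gen unchanged); cached 0 stands.
  west.gen: a read changed (codegen.gen 36->0) — executes, giving 0 — identical to its old value.
  tables.gen: dirty, but its reads are unchanged (stage.gen unchanged, west.gen unchanged); cached 0 stands.
  sync.gen: dirty, but its reads are unchanged (cache.gen unchanged, tables.gen unchanged); cached 3 stands.
  meta.gen: dirty, but its reads are unchanged (cache.gen unchanged, sync.gen unchanged); cached 3 stands.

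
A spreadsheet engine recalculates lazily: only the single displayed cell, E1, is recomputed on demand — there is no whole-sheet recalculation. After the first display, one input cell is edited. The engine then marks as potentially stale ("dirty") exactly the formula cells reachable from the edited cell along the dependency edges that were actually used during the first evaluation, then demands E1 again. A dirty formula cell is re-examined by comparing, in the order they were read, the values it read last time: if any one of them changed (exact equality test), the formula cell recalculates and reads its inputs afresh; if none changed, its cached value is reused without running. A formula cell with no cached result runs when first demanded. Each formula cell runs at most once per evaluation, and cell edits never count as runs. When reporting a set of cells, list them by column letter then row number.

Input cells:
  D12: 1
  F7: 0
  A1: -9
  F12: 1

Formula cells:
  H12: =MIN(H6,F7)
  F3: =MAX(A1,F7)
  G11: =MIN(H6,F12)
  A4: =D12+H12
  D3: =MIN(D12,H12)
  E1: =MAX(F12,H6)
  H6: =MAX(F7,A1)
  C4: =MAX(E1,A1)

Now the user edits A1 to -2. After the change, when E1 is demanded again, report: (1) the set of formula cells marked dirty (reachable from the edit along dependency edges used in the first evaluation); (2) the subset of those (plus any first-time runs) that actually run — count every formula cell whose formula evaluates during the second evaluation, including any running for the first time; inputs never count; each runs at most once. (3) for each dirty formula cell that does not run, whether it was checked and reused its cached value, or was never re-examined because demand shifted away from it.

Marked dirty: E1, H6.
Formula cells that run: H6 — 1 in total.
Checked but reused from cache: E1.
Key observation: the change is absorbed at H6 — it re-runs but produces the same value, and the output's value is unchanged.

First evaluation (everything demanded from the output):
  H6 = MAX(0, -9) = 0
  E1 = MAX(1, 0) = 1

Propagation after the edit:
  H6: runs — A1 -9->-2; result 0 (same value as before).
  E1: checked — values it read are unchanged (F12 unchanged, H6 unchanged); reused cached 1 without running.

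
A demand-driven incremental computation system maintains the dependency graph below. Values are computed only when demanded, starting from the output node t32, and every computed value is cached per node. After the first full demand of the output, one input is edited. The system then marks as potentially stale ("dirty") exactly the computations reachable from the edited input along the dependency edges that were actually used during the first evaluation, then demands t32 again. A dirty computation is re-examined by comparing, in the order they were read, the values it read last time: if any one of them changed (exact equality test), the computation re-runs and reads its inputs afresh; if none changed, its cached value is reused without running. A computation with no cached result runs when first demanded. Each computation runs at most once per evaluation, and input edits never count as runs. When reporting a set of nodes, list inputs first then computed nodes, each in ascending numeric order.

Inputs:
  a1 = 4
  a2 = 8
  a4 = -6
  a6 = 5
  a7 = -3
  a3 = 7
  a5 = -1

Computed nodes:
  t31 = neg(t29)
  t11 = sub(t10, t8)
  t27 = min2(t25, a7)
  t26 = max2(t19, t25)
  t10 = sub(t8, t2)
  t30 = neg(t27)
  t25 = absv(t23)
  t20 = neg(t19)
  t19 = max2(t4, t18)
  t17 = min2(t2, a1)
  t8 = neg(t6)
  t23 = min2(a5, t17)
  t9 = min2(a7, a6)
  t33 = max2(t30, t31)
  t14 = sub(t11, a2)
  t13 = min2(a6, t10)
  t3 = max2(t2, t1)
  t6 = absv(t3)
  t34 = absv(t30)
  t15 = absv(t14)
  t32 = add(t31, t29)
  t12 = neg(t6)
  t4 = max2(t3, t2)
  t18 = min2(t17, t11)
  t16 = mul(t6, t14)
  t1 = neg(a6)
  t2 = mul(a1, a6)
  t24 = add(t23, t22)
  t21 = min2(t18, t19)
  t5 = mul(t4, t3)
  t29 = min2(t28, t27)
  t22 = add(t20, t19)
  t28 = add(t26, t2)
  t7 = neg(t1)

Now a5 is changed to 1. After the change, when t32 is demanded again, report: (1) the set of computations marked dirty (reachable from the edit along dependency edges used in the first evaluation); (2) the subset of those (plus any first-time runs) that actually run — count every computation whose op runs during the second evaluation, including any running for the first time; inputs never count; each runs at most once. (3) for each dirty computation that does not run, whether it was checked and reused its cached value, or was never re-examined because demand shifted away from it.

Marked dirty: t23, t25, t26, t27, t28, t29, t31, t32.
Computations that run: t23, t25 — 2 in total.
Checked but reused from cache: t26, t27, t28, t29, t31, t32.
Key observation: the change is absorbed at t25 — it re-runs but produces the same value, and the output's value is unchanged.

First evaluation (everything demanded from the output):
  t1 = neg(5) = -5
  t2 = mul(4, 5) = 20
  t3 = max2(20, -5) = 20
  t4 = max2(20, 20) = 20
  t6 = absv(20) = 20
  t8 = neg(20) = -20
  t10 = sub(-20, 20) = -40
  t11 = sub(-40, -20) = -20
  t17 = min2(20, 4) = 4
  t18 = min2(4, -20) = -20
  t19 = max2(20, -20) = 20
  t23 = min2(-1, 4) = -1
  t25 = absv(-1) = 1
  t26 = max2(20, 1) = 20
  t27 = min2(1, -3) = -3
  t28 = add(20, 20) = 40
  t29 = min2(40, -3) = -3
  t31 = neg(-3) = 3
  t32 = add(3, -3) = 0

Propagation after the edit:
  t23: runs — a5 -1->1; result 1.
  t25: runs — t23 -1->1; result 1 (same value as before).
  t26: checked — values it read are unchanged (t19 unchanged, t25 unchanged); reused cached 20 without running.
  t27: checked — values it read are unchanged (t25 unchanged, a7 unchanged); reused cached -3 without running.
  t28: checked — values it read are unchanged (t26 unchanged, t2 unchanged); reused cached 40 without running.
  t29: checked — values it read are unchanged (t28 unchanged, t27 unchanged); reused cached -3 without running.
  t31: checked — values it read are unchanged (t29 unchanged); reused cached 3 without running.
  t32: checked — values it read are unchanged (t31 unchanged, t29 unchanged); reused cached 0 without running.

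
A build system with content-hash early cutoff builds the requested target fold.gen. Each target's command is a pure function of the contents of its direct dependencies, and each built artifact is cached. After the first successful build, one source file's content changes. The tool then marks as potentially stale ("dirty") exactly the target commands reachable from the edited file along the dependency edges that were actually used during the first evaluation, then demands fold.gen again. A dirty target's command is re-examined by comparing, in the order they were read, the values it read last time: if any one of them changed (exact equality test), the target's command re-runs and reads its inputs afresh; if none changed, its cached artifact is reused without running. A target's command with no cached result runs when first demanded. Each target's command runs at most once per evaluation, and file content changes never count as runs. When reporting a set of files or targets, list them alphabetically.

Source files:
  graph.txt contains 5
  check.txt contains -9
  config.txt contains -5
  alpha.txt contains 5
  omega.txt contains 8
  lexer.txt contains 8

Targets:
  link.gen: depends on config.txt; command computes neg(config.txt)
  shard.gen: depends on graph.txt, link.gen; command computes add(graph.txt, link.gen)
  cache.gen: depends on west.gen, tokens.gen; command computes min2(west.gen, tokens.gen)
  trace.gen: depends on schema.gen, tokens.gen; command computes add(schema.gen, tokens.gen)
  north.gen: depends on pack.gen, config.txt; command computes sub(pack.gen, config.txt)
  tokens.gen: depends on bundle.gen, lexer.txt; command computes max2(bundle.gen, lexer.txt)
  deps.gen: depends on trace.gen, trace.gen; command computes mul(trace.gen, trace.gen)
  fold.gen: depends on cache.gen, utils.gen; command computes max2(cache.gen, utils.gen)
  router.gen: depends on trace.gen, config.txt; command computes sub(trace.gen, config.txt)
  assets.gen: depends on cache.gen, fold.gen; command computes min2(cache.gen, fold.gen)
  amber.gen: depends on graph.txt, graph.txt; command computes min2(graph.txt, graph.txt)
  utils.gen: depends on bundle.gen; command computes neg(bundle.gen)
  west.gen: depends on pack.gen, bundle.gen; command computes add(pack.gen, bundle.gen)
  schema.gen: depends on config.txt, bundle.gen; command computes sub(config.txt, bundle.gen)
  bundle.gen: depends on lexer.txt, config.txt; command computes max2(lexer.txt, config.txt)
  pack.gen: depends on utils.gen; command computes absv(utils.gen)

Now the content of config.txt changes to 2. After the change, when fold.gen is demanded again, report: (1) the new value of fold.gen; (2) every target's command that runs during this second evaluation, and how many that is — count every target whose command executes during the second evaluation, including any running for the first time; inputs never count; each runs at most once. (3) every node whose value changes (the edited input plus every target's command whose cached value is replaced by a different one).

First evaluation (everything demanded from the output):
  bundle.gen = max2(8, -5) = 8
  tokens.gen = max2(8, 8) = 8
  utils.gen = neg(8) = -8
  pack.gen = absv(-8) = 8
  west.gen = add(8, 8) = 16
  cache.gen = min2(16, 8) = 8
  fold.gen = max2(8, -8) = 8

Propagation after the edit:
  bundle.gen: runs — config.txt -5->2; result 8 (same value as before).
  tokens.gen: checked — values it read are unchanged (bundle.gen unchanged, lexer.txt unchanged); reused cached 8 without running.
  utils.gen: checked — values it read are unchanged (bundle.gen unchanged); reused cached -8 without running.
  pack.gen: checked — values it read are unchanged (utils.gen unchanged); reused cached 8 without running.
  west.gen: checked — values it read are unchanged (pack.gen unchanged, bundle.gen unchanged); reused cached 16 without running.
  cache.gen: checked — values it read are unchanged (west.gen unchanged, tokens.gen unchanged); reused cached 8 without running.
  fold.gen: checked — values it read are unchanged (cache.gen unchanged, utils.gen unchanged); reused cached 8 without running.

Key observation: the change is absorbed at bundle.gen — it re-runs but produces the same value, and the output's value is unchanged.

New value of fold.gen: 8.
Target commands that run: bundle.gen — 1 in total.
Values that change: config.txt.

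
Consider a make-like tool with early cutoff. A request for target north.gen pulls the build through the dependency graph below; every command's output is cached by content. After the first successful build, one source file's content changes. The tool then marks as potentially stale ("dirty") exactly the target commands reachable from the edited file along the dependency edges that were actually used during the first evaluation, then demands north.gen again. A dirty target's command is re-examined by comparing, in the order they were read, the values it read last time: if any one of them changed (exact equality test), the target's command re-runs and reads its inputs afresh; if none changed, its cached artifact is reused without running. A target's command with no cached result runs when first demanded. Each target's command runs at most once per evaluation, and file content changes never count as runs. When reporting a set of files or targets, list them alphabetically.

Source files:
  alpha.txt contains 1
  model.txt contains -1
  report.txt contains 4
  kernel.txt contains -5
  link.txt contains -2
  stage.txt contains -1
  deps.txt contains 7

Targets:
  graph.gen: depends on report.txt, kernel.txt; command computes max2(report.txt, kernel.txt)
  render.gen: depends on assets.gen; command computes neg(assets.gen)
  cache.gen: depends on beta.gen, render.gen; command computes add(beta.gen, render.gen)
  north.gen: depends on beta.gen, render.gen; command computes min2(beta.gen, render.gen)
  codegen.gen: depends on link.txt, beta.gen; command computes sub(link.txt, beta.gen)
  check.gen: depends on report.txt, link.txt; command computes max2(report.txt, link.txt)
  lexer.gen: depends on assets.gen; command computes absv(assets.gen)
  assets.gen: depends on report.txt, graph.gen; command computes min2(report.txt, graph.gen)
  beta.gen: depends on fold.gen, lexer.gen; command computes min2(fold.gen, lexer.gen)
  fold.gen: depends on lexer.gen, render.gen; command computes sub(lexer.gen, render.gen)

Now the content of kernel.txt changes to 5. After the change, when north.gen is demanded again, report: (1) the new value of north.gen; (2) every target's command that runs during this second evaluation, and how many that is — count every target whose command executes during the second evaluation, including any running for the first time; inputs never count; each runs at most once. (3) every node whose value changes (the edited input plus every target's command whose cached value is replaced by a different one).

Demanding north.gen again yields -4.
2 target commands run: assets.gen, graph.gen.
The nodes whose values change: graph.gen, kernel.txt.
Note the absorption at assets.gen: it re-runs yet its value is the same, leaving the output's value untouched.

First demand of the output computes:
  graph.gen = max2(4, -5) = 4
  assets.gen = min2(4, 4) = 4
  lexer.gen = absv(4) = 4
  render.gen = neg(4) = -4
  fold.gen = sub(4, -4) = 8
  beta.gen = min2(8, 4) = 4
  north.gen = min2(4, -4) = -4

After the edit, cleaning proceeds:
  graph.gen: a read changed (kernel.txt -5->5) — executes, giving 5.
  assets.gen: a read changed (graph.gen 4->5) — executes, giving 4 — identical to its old value.
  lexer.gen: dirty, but its reads are unchanged (assets.gen unchanged); cached 4 stands.
  render.gen: dirty, but its reads are unchanged (assets.gen unchanged); cached -4 stands.
  fold.gen: dirty, but its reads are unchanged (lexer.gen unchanged, render.gen unchanged); cached 8 stands.
  beta.gen: dirty, but its reads are unchanged (fold.gen unchanged, lexer.gen unchanged); cached 4 stands.
  north.gen: dirty, but its reads are unchanged (beta.gen unchanged, render.gen unchanged); cached -4 stands.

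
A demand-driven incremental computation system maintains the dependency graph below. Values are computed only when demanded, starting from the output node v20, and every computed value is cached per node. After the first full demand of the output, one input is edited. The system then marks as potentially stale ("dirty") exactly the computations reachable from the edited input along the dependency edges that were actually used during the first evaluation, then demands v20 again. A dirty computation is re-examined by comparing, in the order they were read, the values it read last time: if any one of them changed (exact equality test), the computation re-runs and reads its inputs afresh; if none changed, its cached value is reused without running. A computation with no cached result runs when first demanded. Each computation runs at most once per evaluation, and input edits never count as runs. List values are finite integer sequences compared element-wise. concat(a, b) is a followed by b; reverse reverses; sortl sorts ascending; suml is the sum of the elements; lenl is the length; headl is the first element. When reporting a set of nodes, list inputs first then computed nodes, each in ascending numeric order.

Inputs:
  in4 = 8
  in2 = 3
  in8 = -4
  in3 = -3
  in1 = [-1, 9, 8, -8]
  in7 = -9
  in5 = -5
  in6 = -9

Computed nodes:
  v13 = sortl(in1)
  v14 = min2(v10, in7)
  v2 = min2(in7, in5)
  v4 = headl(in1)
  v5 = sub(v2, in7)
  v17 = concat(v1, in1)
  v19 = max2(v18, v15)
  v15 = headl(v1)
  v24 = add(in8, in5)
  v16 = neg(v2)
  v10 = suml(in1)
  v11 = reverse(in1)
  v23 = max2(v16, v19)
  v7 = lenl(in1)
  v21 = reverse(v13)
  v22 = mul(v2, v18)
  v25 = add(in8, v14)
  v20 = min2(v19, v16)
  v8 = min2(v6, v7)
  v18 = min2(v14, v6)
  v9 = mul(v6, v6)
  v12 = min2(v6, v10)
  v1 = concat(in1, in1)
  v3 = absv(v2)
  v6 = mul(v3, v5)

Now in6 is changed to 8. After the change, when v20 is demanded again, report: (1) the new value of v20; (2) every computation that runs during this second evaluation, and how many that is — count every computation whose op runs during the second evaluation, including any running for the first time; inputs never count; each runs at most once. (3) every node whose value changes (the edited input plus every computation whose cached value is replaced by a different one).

New value of v20: -1.
Computations that run: none — 0 in total.
Values that change: in6.
Key observation: in6 is never demanded by the output, so the edit triggers no recomputation at all.

First evaluation (everything demanded from the output):
  v1 = concat([-1, 9, 8, -8], [-1, 9, 8, -8]) = [-1, 9, 8, -8, -1, 9, 8, -8]
  v2 = min2(-9, -5) = -9
  v3 = absv(-9) = 9
  v5 = sub(-9, -9) = 0
  v6 = mul(9, 0) = 0
  v10 = suml([-1, 9, 8, -8]) = 8
  v14 = min2(8, -9) = -9
  v15 = headl([-1, 9, 8, -8, -1, 9, 8, -8]) = -1
  v16 = neg(-9) = 9
  v18 = min2(-9, 0) = -9
  v19 = max2(-9, -1) = -1
  v20 = min2(-1, 9) = -1

Propagation after the edit:
  in6 feeds no computation that the output demands — nothing is marked dirty and nothing runs.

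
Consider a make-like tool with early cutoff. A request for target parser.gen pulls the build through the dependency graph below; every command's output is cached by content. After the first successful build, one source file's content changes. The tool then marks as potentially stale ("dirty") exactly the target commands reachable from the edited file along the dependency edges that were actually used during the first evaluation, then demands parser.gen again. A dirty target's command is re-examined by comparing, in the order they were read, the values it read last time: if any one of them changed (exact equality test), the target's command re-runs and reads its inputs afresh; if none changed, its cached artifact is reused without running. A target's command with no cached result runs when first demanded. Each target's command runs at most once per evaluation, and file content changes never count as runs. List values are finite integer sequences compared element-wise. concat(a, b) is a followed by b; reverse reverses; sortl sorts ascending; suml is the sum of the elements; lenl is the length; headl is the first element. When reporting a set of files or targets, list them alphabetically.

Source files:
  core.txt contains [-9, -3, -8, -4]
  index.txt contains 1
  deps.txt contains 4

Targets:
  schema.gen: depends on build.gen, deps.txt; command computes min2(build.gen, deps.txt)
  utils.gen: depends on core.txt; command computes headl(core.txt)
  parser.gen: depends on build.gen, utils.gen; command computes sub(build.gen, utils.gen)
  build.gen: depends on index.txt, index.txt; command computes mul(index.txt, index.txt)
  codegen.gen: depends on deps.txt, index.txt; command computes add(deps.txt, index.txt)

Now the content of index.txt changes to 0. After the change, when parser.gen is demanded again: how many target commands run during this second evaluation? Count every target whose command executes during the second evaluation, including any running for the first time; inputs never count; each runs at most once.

2 target commands run: build.gen, parser.gen.

First demand of the output computes:
  build.gen = mul(1, 1) = 1
  utils.gen = headl([-9, -3, -8, -4]) = -9
  parser.gen = sub(1, -9) = 10

After the edit, cleaning proceeds:
  build.gen: a read changed (index.txt 1->0; index.txt 1->0) — executes, giving 0.
  parser.gen: a read changed (build.gen 1->0) — executes, giving 9.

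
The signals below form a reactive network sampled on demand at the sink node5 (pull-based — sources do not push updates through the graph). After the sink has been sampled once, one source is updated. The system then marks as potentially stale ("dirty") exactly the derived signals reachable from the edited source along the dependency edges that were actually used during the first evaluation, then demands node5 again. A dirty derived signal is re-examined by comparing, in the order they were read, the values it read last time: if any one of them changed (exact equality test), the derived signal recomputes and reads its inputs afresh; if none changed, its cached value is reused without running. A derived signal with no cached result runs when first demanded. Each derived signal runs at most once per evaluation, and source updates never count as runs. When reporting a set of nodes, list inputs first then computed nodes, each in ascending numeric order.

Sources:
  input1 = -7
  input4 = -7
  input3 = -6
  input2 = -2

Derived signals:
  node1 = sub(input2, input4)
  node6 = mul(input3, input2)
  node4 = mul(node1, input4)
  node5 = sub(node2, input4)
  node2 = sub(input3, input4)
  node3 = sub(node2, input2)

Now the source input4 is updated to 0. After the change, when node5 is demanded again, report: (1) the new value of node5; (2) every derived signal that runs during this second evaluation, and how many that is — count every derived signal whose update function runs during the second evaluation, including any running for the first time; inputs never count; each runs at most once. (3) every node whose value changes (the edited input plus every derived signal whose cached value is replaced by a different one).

node5 now evaluates to -6.
Run set: node2, node5 (2 run).
Changed values: input4, node2, node5.

Initial pass — values computed on the first demand:
  node2 = sub(-6, -7) = 1
  node5 = sub(1, -7) = 8

Second demand — change propagation:
  node2: re-runs because input4 -7->0; new result -6.
  node5: re-runs because node2 1->-6; input4 -7->0; new result -6.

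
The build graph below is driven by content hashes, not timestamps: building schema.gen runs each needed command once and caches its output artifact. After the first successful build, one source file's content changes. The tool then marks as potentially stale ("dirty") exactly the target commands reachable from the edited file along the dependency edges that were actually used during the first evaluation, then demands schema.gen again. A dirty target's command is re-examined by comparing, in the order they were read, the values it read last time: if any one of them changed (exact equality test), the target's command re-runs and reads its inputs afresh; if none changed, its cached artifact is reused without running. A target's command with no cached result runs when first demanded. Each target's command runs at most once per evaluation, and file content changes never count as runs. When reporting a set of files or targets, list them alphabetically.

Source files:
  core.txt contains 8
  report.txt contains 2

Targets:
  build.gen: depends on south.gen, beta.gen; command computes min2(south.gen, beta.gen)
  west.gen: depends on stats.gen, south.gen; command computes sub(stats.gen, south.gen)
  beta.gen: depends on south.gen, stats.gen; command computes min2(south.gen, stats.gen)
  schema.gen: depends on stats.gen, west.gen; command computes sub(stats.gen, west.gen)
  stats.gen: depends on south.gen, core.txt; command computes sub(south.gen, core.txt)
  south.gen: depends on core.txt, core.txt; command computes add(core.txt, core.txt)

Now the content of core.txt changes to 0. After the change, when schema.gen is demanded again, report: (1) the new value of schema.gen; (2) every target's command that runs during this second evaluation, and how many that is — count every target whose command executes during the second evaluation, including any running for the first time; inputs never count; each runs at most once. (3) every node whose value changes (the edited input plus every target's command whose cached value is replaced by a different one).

schema.gen now evaluates to 0.
Run set: schema.gen, south.gen, stats.gen, west.gen (4 run).
Changed values: core.txt, schema.gen, south.gen, stats.gen, west.gen.

Initial pass — values computed on the first demand:
  south.gen = add(8, 8) = 16
  stats.gen = sub(16, 8) = 8
  west.gen = sub(8, 16) = -8
  schema.gen = sub(8, -8) = 16

Second demand — change propagation:
  south.gen: re-runs because core.txt 8->0; core.txt 8->0; new result 0.
  stats.gen: re-runs because south.gen 16->0; core.txt 8->0; new result 0.
  west.gen: re-runs because stats.gen 8->0; south.gen 16->0; new result 0.
  schema.gen: re-runs because stats.gen 8->0; west.gen -8->0; new result 0.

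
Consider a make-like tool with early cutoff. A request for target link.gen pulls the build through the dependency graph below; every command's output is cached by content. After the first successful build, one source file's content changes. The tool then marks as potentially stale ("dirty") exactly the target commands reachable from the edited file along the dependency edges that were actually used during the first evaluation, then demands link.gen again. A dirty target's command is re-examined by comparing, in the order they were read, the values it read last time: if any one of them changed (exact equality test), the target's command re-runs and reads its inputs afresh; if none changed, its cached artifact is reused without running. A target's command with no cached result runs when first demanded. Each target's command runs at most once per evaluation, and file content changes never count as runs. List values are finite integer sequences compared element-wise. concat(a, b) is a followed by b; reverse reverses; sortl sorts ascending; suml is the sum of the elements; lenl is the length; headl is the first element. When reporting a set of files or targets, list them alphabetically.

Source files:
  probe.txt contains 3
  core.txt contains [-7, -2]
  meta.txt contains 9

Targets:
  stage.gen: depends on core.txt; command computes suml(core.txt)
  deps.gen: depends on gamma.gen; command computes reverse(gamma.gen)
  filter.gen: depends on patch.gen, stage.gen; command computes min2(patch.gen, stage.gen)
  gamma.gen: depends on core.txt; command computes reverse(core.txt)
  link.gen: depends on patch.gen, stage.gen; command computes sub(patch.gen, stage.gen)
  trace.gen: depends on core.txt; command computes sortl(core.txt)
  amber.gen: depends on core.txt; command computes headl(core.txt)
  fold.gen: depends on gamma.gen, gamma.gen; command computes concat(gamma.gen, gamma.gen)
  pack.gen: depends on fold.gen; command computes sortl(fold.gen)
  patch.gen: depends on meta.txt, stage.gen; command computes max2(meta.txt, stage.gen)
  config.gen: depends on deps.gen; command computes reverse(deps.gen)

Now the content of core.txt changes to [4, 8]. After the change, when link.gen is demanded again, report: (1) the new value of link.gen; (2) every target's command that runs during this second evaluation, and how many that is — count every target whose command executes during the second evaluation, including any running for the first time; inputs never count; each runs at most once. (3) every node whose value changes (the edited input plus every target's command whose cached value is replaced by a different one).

Demanding link.gen again yields 0.
3 target commands run: link.gen, patch.gen, stage.gen.
The nodes whose values change: core.txt, link.gen, patch.gen, stage.gen.

First demand of the output computes:
  stage.gen = suml([-7, -2]) = -9
  patch.gen = max2(9, -9) = 9
  link.gen = sub(9, -9) = 18

After the edit, cleaning proceeds:
  stage.gen: a read changed (core.txt [-7, -2]->[4, 8]) — executes, giving 12.
  patch.gen: a read changed (stage.gen -9->12) — executes, giving 12.
  link.gen: a read changed (patch.gen 9->12; stage.gen -9->12) — executes, giving 0.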